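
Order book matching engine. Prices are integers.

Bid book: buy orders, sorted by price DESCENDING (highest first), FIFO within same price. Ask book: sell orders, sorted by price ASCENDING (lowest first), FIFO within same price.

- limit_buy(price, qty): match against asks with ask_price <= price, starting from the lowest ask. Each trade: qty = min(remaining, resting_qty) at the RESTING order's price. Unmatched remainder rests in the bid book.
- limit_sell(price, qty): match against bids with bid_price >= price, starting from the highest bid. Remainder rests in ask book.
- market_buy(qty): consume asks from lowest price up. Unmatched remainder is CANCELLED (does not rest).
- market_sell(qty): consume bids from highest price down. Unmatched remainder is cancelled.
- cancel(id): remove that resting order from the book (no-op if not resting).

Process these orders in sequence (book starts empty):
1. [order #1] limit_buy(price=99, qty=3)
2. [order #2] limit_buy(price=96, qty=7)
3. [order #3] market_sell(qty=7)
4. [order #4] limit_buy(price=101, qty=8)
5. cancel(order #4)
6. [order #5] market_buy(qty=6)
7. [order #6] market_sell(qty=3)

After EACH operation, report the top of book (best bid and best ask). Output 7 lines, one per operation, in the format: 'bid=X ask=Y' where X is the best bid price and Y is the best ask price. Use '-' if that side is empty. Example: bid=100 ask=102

Answer: bid=99 ask=-
bid=99 ask=-
bid=96 ask=-
bid=101 ask=-
bid=96 ask=-
bid=96 ask=-
bid=- ask=-

Derivation:
After op 1 [order #1] limit_buy(price=99, qty=3): fills=none; bids=[#1:3@99] asks=[-]
After op 2 [order #2] limit_buy(price=96, qty=7): fills=none; bids=[#1:3@99 #2:7@96] asks=[-]
After op 3 [order #3] market_sell(qty=7): fills=#1x#3:3@99 #2x#3:4@96; bids=[#2:3@96] asks=[-]
After op 4 [order #4] limit_buy(price=101, qty=8): fills=none; bids=[#4:8@101 #2:3@96] asks=[-]
After op 5 cancel(order #4): fills=none; bids=[#2:3@96] asks=[-]
After op 6 [order #5] market_buy(qty=6): fills=none; bids=[#2:3@96] asks=[-]
After op 7 [order #6] market_sell(qty=3): fills=#2x#6:3@96; bids=[-] asks=[-]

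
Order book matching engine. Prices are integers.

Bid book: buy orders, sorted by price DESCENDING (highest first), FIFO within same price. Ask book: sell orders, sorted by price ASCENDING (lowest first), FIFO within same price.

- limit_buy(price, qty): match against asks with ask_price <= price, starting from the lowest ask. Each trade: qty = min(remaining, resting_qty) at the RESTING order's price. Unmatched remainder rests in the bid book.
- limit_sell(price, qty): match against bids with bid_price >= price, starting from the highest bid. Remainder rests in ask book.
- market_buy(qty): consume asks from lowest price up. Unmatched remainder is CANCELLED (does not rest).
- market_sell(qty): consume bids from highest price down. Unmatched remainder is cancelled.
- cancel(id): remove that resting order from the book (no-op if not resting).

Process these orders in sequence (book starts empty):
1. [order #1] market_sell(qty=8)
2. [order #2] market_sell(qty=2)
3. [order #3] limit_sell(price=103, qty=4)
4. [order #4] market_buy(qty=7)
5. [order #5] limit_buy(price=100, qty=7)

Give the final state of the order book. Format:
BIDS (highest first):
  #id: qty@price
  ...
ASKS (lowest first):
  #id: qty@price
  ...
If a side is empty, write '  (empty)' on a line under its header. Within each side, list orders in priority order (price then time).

After op 1 [order #1] market_sell(qty=8): fills=none; bids=[-] asks=[-]
After op 2 [order #2] market_sell(qty=2): fills=none; bids=[-] asks=[-]
After op 3 [order #3] limit_sell(price=103, qty=4): fills=none; bids=[-] asks=[#3:4@103]
After op 4 [order #4] market_buy(qty=7): fills=#4x#3:4@103; bids=[-] asks=[-]
After op 5 [order #5] limit_buy(price=100, qty=7): fills=none; bids=[#5:7@100] asks=[-]

Answer: BIDS (highest first):
  #5: 7@100
ASKS (lowest first):
  (empty)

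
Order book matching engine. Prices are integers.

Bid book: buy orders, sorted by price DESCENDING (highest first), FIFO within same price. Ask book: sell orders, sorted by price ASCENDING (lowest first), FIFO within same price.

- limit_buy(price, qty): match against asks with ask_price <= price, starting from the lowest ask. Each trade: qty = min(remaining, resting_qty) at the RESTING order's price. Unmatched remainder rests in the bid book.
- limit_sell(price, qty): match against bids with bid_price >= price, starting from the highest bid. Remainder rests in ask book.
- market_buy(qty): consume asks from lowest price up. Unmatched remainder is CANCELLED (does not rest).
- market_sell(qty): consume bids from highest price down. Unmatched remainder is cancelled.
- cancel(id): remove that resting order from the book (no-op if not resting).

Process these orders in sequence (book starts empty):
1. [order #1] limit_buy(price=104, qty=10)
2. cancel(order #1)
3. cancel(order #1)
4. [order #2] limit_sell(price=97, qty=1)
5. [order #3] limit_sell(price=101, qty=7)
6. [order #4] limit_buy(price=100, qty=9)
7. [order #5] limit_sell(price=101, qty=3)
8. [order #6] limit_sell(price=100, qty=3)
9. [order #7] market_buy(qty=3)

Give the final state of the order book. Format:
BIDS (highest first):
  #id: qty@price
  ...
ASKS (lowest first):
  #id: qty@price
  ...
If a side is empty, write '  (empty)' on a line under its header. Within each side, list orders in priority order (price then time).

After op 1 [order #1] limit_buy(price=104, qty=10): fills=none; bids=[#1:10@104] asks=[-]
After op 2 cancel(order #1): fills=none; bids=[-] asks=[-]
After op 3 cancel(order #1): fills=none; bids=[-] asks=[-]
After op 4 [order #2] limit_sell(price=97, qty=1): fills=none; bids=[-] asks=[#2:1@97]
After op 5 [order #3] limit_sell(price=101, qty=7): fills=none; bids=[-] asks=[#2:1@97 #3:7@101]
After op 6 [order #4] limit_buy(price=100, qty=9): fills=#4x#2:1@97; bids=[#4:8@100] asks=[#3:7@101]
After op 7 [order #5] limit_sell(price=101, qty=3): fills=none; bids=[#4:8@100] asks=[#3:7@101 #5:3@101]
After op 8 [order #6] limit_sell(price=100, qty=3): fills=#4x#6:3@100; bids=[#4:5@100] asks=[#3:7@101 #5:3@101]
After op 9 [order #7] market_buy(qty=3): fills=#7x#3:3@101; bids=[#4:5@100] asks=[#3:4@101 #5:3@101]

Answer: BIDS (highest first):
  #4: 5@100
ASKS (lowest first):
  #3: 4@101
  #5: 3@101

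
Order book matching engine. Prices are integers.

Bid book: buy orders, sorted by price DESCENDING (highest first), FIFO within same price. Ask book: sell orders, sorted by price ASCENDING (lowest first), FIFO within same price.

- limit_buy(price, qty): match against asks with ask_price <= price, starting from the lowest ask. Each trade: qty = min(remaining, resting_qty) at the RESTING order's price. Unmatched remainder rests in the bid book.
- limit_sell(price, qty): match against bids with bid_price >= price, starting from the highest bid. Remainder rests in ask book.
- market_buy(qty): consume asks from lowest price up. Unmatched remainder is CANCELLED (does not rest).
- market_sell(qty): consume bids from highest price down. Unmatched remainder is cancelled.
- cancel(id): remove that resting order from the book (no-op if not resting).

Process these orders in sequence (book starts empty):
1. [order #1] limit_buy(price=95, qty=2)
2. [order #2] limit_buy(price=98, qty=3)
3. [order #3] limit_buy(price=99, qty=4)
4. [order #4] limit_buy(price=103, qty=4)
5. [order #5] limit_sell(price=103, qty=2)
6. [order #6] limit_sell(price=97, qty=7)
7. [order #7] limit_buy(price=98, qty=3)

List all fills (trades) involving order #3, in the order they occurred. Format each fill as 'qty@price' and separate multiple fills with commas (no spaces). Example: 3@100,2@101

After op 1 [order #1] limit_buy(price=95, qty=2): fills=none; bids=[#1:2@95] asks=[-]
After op 2 [order #2] limit_buy(price=98, qty=3): fills=none; bids=[#2:3@98 #1:2@95] asks=[-]
After op 3 [order #3] limit_buy(price=99, qty=4): fills=none; bids=[#3:4@99 #2:3@98 #1:2@95] asks=[-]
After op 4 [order #4] limit_buy(price=103, qty=4): fills=none; bids=[#4:4@103 #3:4@99 #2:3@98 #1:2@95] asks=[-]
After op 5 [order #5] limit_sell(price=103, qty=2): fills=#4x#5:2@103; bids=[#4:2@103 #3:4@99 #2:3@98 #1:2@95] asks=[-]
After op 6 [order #6] limit_sell(price=97, qty=7): fills=#4x#6:2@103 #3x#6:4@99 #2x#6:1@98; bids=[#2:2@98 #1:2@95] asks=[-]
After op 7 [order #7] limit_buy(price=98, qty=3): fills=none; bids=[#2:2@98 #7:3@98 #1:2@95] asks=[-]

Answer: 4@99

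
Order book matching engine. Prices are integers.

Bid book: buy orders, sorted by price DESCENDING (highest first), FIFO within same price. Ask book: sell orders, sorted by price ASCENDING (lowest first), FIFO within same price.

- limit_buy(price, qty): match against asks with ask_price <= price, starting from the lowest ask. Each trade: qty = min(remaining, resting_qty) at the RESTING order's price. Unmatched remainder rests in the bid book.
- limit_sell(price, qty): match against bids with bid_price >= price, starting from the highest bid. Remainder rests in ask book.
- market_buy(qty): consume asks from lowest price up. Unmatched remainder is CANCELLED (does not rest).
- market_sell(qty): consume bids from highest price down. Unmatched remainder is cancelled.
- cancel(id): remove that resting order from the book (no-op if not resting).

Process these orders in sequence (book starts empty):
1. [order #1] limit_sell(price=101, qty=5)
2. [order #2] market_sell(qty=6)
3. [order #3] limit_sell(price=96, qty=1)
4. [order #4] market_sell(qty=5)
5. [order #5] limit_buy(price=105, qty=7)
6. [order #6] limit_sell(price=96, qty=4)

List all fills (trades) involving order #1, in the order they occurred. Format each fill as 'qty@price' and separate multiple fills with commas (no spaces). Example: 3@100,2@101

Answer: 5@101

Derivation:
After op 1 [order #1] limit_sell(price=101, qty=5): fills=none; bids=[-] asks=[#1:5@101]
After op 2 [order #2] market_sell(qty=6): fills=none; bids=[-] asks=[#1:5@101]
After op 3 [order #3] limit_sell(price=96, qty=1): fills=none; bids=[-] asks=[#3:1@96 #1:5@101]
After op 4 [order #4] market_sell(qty=5): fills=none; bids=[-] asks=[#3:1@96 #1:5@101]
After op 5 [order #5] limit_buy(price=105, qty=7): fills=#5x#3:1@96 #5x#1:5@101; bids=[#5:1@105] asks=[-]
After op 6 [order #6] limit_sell(price=96, qty=4): fills=#5x#6:1@105; bids=[-] asks=[#6:3@96]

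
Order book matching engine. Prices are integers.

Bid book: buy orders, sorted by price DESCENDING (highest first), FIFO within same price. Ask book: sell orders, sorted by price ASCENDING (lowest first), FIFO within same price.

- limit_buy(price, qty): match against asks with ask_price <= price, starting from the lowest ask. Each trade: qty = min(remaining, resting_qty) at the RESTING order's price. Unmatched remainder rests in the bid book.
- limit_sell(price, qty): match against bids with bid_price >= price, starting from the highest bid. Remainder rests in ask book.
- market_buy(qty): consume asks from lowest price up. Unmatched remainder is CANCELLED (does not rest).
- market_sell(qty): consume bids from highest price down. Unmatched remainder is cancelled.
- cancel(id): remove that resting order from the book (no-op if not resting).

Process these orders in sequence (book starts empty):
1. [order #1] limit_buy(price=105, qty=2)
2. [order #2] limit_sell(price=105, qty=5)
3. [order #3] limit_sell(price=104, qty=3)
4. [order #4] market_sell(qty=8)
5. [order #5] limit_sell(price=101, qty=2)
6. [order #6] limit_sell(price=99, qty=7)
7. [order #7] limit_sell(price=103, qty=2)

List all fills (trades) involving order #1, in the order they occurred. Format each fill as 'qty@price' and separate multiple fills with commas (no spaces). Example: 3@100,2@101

After op 1 [order #1] limit_buy(price=105, qty=2): fills=none; bids=[#1:2@105] asks=[-]
After op 2 [order #2] limit_sell(price=105, qty=5): fills=#1x#2:2@105; bids=[-] asks=[#2:3@105]
After op 3 [order #3] limit_sell(price=104, qty=3): fills=none; bids=[-] asks=[#3:3@104 #2:3@105]
After op 4 [order #4] market_sell(qty=8): fills=none; bids=[-] asks=[#3:3@104 #2:3@105]
After op 5 [order #5] limit_sell(price=101, qty=2): fills=none; bids=[-] asks=[#5:2@101 #3:3@104 #2:3@105]
After op 6 [order #6] limit_sell(price=99, qty=7): fills=none; bids=[-] asks=[#6:7@99 #5:2@101 #3:3@104 #2:3@105]
After op 7 [order #7] limit_sell(price=103, qty=2): fills=none; bids=[-] asks=[#6:7@99 #5:2@101 #7:2@103 #3:3@104 #2:3@105]

Answer: 2@105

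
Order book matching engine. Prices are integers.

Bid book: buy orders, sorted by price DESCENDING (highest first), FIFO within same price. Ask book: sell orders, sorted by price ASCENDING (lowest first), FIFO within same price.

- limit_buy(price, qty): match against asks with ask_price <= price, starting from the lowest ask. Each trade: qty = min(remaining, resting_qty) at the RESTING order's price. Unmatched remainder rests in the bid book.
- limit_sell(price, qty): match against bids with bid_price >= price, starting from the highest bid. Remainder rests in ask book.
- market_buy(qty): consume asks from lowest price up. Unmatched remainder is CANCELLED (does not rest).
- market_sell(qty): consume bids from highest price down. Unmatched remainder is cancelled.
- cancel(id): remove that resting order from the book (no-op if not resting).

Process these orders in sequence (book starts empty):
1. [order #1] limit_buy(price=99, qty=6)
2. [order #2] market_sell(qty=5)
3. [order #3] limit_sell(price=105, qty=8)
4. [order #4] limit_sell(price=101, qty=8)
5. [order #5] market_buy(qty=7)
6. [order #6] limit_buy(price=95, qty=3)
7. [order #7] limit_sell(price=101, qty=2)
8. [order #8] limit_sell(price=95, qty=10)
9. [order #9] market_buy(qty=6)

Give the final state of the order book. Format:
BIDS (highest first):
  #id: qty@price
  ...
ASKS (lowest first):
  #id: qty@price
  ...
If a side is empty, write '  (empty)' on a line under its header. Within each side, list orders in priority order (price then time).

After op 1 [order #1] limit_buy(price=99, qty=6): fills=none; bids=[#1:6@99] asks=[-]
After op 2 [order #2] market_sell(qty=5): fills=#1x#2:5@99; bids=[#1:1@99] asks=[-]
After op 3 [order #3] limit_sell(price=105, qty=8): fills=none; bids=[#1:1@99] asks=[#3:8@105]
After op 4 [order #4] limit_sell(price=101, qty=8): fills=none; bids=[#1:1@99] asks=[#4:8@101 #3:8@105]
After op 5 [order #5] market_buy(qty=7): fills=#5x#4:7@101; bids=[#1:1@99] asks=[#4:1@101 #3:8@105]
After op 6 [order #6] limit_buy(price=95, qty=3): fills=none; bids=[#1:1@99 #6:3@95] asks=[#4:1@101 #3:8@105]
After op 7 [order #7] limit_sell(price=101, qty=2): fills=none; bids=[#1:1@99 #6:3@95] asks=[#4:1@101 #7:2@101 #3:8@105]
After op 8 [order #8] limit_sell(price=95, qty=10): fills=#1x#8:1@99 #6x#8:3@95; bids=[-] asks=[#8:6@95 #4:1@101 #7:2@101 #3:8@105]
After op 9 [order #9] market_buy(qty=6): fills=#9x#8:6@95; bids=[-] asks=[#4:1@101 #7:2@101 #3:8@105]

Answer: BIDS (highest first):
  (empty)
ASKS (lowest first):
  #4: 1@101
  #7: 2@101
  #3: 8@105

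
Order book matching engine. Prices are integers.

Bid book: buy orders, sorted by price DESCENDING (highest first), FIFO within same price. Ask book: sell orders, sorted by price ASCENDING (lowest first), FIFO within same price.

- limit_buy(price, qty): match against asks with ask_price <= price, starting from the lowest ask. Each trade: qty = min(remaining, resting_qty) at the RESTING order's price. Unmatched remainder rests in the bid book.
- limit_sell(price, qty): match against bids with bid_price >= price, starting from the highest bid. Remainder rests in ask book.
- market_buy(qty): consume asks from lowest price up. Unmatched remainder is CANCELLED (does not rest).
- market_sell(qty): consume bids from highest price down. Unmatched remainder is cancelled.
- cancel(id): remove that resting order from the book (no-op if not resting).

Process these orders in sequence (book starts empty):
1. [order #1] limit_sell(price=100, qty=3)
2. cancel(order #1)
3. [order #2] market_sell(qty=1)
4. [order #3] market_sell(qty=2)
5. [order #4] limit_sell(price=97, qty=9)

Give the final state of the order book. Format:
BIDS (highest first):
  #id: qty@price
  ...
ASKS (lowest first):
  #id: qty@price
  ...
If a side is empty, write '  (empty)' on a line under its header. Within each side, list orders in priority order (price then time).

Answer: BIDS (highest first):
  (empty)
ASKS (lowest first):
  #4: 9@97

Derivation:
After op 1 [order #1] limit_sell(price=100, qty=3): fills=none; bids=[-] asks=[#1:3@100]
After op 2 cancel(order #1): fills=none; bids=[-] asks=[-]
After op 3 [order #2] market_sell(qty=1): fills=none; bids=[-] asks=[-]
After op 4 [order #3] market_sell(qty=2): fills=none; bids=[-] asks=[-]
After op 5 [order #4] limit_sell(price=97, qty=9): fills=none; bids=[-] asks=[#4:9@97]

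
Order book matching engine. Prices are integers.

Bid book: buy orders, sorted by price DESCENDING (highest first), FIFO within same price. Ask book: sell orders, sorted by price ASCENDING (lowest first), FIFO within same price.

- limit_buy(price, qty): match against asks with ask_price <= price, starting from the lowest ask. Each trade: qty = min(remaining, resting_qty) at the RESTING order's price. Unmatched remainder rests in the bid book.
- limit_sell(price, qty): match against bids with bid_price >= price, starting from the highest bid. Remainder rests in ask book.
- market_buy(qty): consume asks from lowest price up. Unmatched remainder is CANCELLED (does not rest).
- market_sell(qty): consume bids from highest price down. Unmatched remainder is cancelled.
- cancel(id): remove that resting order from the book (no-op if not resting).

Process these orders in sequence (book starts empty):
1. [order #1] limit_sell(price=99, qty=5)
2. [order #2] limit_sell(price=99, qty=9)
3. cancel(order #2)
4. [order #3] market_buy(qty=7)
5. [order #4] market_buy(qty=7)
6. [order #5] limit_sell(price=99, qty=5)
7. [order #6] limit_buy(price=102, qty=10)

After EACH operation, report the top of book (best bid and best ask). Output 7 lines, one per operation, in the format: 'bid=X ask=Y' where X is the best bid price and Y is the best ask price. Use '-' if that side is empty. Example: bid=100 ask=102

Answer: bid=- ask=99
bid=- ask=99
bid=- ask=99
bid=- ask=-
bid=- ask=-
bid=- ask=99
bid=102 ask=-

Derivation:
After op 1 [order #1] limit_sell(price=99, qty=5): fills=none; bids=[-] asks=[#1:5@99]
After op 2 [order #2] limit_sell(price=99, qty=9): fills=none; bids=[-] asks=[#1:5@99 #2:9@99]
After op 3 cancel(order #2): fills=none; bids=[-] asks=[#1:5@99]
After op 4 [order #3] market_buy(qty=7): fills=#3x#1:5@99; bids=[-] asks=[-]
After op 5 [order #4] market_buy(qty=7): fills=none; bids=[-] asks=[-]
After op 6 [order #5] limit_sell(price=99, qty=5): fills=none; bids=[-] asks=[#5:5@99]
After op 7 [order #6] limit_buy(price=102, qty=10): fills=#6x#5:5@99; bids=[#6:5@102] asks=[-]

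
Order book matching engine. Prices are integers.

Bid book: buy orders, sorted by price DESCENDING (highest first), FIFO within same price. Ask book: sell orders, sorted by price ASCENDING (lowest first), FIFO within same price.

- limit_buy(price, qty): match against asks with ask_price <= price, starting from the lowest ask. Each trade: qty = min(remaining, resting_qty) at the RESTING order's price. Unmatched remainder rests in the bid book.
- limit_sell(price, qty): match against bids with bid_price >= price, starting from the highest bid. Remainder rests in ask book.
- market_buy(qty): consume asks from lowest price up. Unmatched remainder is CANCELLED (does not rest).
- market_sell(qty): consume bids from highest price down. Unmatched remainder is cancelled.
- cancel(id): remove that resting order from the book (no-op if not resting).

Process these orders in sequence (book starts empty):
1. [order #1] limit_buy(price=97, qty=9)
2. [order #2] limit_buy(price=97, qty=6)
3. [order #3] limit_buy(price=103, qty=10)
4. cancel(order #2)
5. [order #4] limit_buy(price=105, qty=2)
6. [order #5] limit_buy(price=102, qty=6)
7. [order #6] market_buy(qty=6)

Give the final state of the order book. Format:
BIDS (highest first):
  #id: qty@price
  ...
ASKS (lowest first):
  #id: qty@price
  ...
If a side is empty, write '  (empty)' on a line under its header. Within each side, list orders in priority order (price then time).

Answer: BIDS (highest first):
  #4: 2@105
  #3: 10@103
  #5: 6@102
  #1: 9@97
ASKS (lowest first):
  (empty)

Derivation:
After op 1 [order #1] limit_buy(price=97, qty=9): fills=none; bids=[#1:9@97] asks=[-]
After op 2 [order #2] limit_buy(price=97, qty=6): fills=none; bids=[#1:9@97 #2:6@97] asks=[-]
After op 3 [order #3] limit_buy(price=103, qty=10): fills=none; bids=[#3:10@103 #1:9@97 #2:6@97] asks=[-]
After op 4 cancel(order #2): fills=none; bids=[#3:10@103 #1:9@97] asks=[-]
After op 5 [order #4] limit_buy(price=105, qty=2): fills=none; bids=[#4:2@105 #3:10@103 #1:9@97] asks=[-]
After op 6 [order #5] limit_buy(price=102, qty=6): fills=none; bids=[#4:2@105 #3:10@103 #5:6@102 #1:9@97] asks=[-]
After op 7 [order #6] market_buy(qty=6): fills=none; bids=[#4:2@105 #3:10@103 #5:6@102 #1:9@97] asks=[-]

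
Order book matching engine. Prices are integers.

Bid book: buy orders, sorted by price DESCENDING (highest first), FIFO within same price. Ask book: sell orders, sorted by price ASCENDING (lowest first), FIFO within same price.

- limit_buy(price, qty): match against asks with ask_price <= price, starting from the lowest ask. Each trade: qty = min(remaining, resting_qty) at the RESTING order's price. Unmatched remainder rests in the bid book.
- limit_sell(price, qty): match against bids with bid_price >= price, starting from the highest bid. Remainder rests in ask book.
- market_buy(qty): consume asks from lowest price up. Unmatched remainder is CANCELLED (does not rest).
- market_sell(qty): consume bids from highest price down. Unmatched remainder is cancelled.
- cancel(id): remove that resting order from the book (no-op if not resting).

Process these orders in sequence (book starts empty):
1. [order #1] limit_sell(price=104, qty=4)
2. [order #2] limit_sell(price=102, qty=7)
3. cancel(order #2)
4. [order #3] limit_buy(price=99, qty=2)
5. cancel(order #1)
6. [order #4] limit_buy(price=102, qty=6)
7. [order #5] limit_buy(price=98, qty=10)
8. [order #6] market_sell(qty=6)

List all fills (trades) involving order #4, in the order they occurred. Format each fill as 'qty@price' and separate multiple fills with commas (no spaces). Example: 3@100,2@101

Answer: 6@102

Derivation:
After op 1 [order #1] limit_sell(price=104, qty=4): fills=none; bids=[-] asks=[#1:4@104]
After op 2 [order #2] limit_sell(price=102, qty=7): fills=none; bids=[-] asks=[#2:7@102 #1:4@104]
After op 3 cancel(order #2): fills=none; bids=[-] asks=[#1:4@104]
After op 4 [order #3] limit_buy(price=99, qty=2): fills=none; bids=[#3:2@99] asks=[#1:4@104]
After op 5 cancel(order #1): fills=none; bids=[#3:2@99] asks=[-]
After op 6 [order #4] limit_buy(price=102, qty=6): fills=none; bids=[#4:6@102 #3:2@99] asks=[-]
After op 7 [order #5] limit_buy(price=98, qty=10): fills=none; bids=[#4:6@102 #3:2@99 #5:10@98] asks=[-]
After op 8 [order #6] market_sell(qty=6): fills=#4x#6:6@102; bids=[#3:2@99 #5:10@98] asks=[-]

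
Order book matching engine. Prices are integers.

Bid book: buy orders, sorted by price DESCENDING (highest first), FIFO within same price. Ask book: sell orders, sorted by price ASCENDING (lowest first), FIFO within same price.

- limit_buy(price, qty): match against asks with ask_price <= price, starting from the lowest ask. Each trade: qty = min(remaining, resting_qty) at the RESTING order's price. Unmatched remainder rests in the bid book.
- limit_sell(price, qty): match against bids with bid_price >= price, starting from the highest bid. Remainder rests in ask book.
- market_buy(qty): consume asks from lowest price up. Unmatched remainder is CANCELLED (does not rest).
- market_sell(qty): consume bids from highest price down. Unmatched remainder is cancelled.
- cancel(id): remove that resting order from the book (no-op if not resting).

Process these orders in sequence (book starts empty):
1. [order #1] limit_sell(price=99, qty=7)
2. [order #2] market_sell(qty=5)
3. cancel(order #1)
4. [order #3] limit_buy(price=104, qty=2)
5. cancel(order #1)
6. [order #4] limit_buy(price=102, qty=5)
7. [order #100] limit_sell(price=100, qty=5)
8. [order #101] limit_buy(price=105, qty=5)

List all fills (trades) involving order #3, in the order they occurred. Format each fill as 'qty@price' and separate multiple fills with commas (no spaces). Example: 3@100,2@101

Answer: 2@104

Derivation:
After op 1 [order #1] limit_sell(price=99, qty=7): fills=none; bids=[-] asks=[#1:7@99]
After op 2 [order #2] market_sell(qty=5): fills=none; bids=[-] asks=[#1:7@99]
After op 3 cancel(order #1): fills=none; bids=[-] asks=[-]
After op 4 [order #3] limit_buy(price=104, qty=2): fills=none; bids=[#3:2@104] asks=[-]
After op 5 cancel(order #1): fills=none; bids=[#3:2@104] asks=[-]
After op 6 [order #4] limit_buy(price=102, qty=5): fills=none; bids=[#3:2@104 #4:5@102] asks=[-]
After op 7 [order #100] limit_sell(price=100, qty=5): fills=#3x#100:2@104 #4x#100:3@102; bids=[#4:2@102] asks=[-]
After op 8 [order #101] limit_buy(price=105, qty=5): fills=none; bids=[#101:5@105 #4:2@102] asks=[-]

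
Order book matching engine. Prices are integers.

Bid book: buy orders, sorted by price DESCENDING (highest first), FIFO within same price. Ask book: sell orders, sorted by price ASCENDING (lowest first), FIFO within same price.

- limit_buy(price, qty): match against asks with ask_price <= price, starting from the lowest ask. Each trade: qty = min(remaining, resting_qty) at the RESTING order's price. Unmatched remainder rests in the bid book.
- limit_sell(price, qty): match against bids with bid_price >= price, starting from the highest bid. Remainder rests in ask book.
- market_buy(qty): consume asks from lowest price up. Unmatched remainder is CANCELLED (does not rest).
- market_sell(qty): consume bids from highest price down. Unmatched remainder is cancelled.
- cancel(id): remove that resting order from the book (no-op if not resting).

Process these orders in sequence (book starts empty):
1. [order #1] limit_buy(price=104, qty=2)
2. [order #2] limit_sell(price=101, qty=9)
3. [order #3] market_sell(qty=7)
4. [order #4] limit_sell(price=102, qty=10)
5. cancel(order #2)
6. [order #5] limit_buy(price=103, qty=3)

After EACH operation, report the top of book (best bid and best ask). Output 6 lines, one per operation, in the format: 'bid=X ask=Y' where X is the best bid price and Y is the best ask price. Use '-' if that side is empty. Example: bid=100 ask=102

After op 1 [order #1] limit_buy(price=104, qty=2): fills=none; bids=[#1:2@104] asks=[-]
After op 2 [order #2] limit_sell(price=101, qty=9): fills=#1x#2:2@104; bids=[-] asks=[#2:7@101]
After op 3 [order #3] market_sell(qty=7): fills=none; bids=[-] asks=[#2:7@101]
After op 4 [order #4] limit_sell(price=102, qty=10): fills=none; bids=[-] asks=[#2:7@101 #4:10@102]
After op 5 cancel(order #2): fills=none; bids=[-] asks=[#4:10@102]
After op 6 [order #5] limit_buy(price=103, qty=3): fills=#5x#4:3@102; bids=[-] asks=[#4:7@102]

Answer: bid=104 ask=-
bid=- ask=101
bid=- ask=101
bid=- ask=101
bid=- ask=102
bid=- ask=102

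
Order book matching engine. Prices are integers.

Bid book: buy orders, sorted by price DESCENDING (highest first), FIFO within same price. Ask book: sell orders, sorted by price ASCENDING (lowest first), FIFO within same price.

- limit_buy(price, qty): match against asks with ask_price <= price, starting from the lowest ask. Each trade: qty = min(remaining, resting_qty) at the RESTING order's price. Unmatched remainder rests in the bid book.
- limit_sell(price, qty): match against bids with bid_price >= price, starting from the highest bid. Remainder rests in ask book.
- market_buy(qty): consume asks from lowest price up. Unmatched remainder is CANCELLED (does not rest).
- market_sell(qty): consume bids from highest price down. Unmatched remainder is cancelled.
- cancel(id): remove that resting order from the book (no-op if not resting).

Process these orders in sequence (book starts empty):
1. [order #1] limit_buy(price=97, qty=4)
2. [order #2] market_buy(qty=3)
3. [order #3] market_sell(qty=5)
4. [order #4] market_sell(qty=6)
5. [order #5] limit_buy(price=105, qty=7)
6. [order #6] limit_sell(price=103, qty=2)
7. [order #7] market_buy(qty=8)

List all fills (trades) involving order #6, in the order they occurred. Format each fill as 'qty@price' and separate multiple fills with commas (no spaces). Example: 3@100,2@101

Answer: 2@105

Derivation:
After op 1 [order #1] limit_buy(price=97, qty=4): fills=none; bids=[#1:4@97] asks=[-]
After op 2 [order #2] market_buy(qty=3): fills=none; bids=[#1:4@97] asks=[-]
After op 3 [order #3] market_sell(qty=5): fills=#1x#3:4@97; bids=[-] asks=[-]
After op 4 [order #4] market_sell(qty=6): fills=none; bids=[-] asks=[-]
After op 5 [order #5] limit_buy(price=105, qty=7): fills=none; bids=[#5:7@105] asks=[-]
After op 6 [order #6] limit_sell(price=103, qty=2): fills=#5x#6:2@105; bids=[#5:5@105] asks=[-]
After op 7 [order #7] market_buy(qty=8): fills=none; bids=[#5:5@105] asks=[-]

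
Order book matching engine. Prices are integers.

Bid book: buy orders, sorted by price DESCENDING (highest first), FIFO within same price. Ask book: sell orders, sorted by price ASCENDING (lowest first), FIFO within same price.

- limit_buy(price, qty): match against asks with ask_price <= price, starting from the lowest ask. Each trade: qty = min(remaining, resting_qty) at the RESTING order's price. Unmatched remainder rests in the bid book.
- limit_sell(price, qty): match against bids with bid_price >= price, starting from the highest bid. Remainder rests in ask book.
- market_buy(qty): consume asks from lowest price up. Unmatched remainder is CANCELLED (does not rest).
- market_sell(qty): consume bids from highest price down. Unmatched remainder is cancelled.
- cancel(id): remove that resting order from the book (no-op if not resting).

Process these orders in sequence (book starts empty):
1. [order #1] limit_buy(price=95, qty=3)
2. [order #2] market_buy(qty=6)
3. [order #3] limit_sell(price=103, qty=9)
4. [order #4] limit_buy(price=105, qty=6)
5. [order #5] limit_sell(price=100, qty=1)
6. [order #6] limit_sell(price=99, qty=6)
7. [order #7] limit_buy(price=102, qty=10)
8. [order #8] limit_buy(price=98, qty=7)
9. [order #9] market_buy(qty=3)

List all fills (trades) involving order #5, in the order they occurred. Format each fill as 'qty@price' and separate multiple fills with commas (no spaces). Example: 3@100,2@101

Answer: 1@100

Derivation:
After op 1 [order #1] limit_buy(price=95, qty=3): fills=none; bids=[#1:3@95] asks=[-]
After op 2 [order #2] market_buy(qty=6): fills=none; bids=[#1:3@95] asks=[-]
After op 3 [order #3] limit_sell(price=103, qty=9): fills=none; bids=[#1:3@95] asks=[#3:9@103]
After op 4 [order #4] limit_buy(price=105, qty=6): fills=#4x#3:6@103; bids=[#1:3@95] asks=[#3:3@103]
After op 5 [order #5] limit_sell(price=100, qty=1): fills=none; bids=[#1:3@95] asks=[#5:1@100 #3:3@103]
After op 6 [order #6] limit_sell(price=99, qty=6): fills=none; bids=[#1:3@95] asks=[#6:6@99 #5:1@100 #3:3@103]
After op 7 [order #7] limit_buy(price=102, qty=10): fills=#7x#6:6@99 #7x#5:1@100; bids=[#7:3@102 #1:3@95] asks=[#3:3@103]
After op 8 [order #8] limit_buy(price=98, qty=7): fills=none; bids=[#7:3@102 #8:7@98 #1:3@95] asks=[#3:3@103]
After op 9 [order #9] market_buy(qty=3): fills=#9x#3:3@103; bids=[#7:3@102 #8:7@98 #1:3@95] asks=[-]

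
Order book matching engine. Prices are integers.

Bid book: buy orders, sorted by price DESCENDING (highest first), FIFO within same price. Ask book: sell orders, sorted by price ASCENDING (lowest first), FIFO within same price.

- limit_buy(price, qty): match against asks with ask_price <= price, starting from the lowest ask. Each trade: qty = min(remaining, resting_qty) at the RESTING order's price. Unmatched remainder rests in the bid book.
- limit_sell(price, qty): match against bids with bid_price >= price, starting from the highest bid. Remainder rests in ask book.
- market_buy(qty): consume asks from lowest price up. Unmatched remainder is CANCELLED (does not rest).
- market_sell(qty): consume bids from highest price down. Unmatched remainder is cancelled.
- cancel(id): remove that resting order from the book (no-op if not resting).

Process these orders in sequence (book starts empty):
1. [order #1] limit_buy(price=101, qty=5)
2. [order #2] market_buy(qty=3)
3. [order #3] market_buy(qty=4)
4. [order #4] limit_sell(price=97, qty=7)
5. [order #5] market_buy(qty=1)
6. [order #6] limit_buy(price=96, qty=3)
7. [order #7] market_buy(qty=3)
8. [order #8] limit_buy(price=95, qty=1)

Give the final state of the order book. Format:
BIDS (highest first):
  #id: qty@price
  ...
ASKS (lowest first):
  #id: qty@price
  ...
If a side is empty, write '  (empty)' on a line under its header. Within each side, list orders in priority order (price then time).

Answer: BIDS (highest first):
  #6: 3@96
  #8: 1@95
ASKS (lowest first):
  (empty)

Derivation:
After op 1 [order #1] limit_buy(price=101, qty=5): fills=none; bids=[#1:5@101] asks=[-]
After op 2 [order #2] market_buy(qty=3): fills=none; bids=[#1:5@101] asks=[-]
After op 3 [order #3] market_buy(qty=4): fills=none; bids=[#1:5@101] asks=[-]
After op 4 [order #4] limit_sell(price=97, qty=7): fills=#1x#4:5@101; bids=[-] asks=[#4:2@97]
After op 5 [order #5] market_buy(qty=1): fills=#5x#4:1@97; bids=[-] asks=[#4:1@97]
After op 6 [order #6] limit_buy(price=96, qty=3): fills=none; bids=[#6:3@96] asks=[#4:1@97]
After op 7 [order #7] market_buy(qty=3): fills=#7x#4:1@97; bids=[#6:3@96] asks=[-]
After op 8 [order #8] limit_buy(price=95, qty=1): fills=none; bids=[#6:3@96 #8:1@95] asks=[-]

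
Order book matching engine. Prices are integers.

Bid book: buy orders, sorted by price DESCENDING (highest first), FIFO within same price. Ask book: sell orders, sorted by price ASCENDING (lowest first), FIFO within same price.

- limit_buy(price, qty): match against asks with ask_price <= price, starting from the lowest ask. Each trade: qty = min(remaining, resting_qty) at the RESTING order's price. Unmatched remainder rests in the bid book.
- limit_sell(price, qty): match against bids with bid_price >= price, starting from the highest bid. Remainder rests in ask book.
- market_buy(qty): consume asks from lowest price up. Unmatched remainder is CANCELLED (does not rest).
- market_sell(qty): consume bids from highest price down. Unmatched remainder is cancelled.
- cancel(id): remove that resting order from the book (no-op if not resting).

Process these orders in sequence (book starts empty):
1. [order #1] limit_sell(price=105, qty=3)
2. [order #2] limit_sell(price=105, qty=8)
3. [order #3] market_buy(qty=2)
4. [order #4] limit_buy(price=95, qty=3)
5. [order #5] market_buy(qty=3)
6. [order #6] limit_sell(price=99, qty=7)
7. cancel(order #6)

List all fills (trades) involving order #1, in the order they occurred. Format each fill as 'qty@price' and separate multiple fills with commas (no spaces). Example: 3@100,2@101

Answer: 2@105,1@105

Derivation:
After op 1 [order #1] limit_sell(price=105, qty=3): fills=none; bids=[-] asks=[#1:3@105]
After op 2 [order #2] limit_sell(price=105, qty=8): fills=none; bids=[-] asks=[#1:3@105 #2:8@105]
After op 3 [order #3] market_buy(qty=2): fills=#3x#1:2@105; bids=[-] asks=[#1:1@105 #2:8@105]
After op 4 [order #4] limit_buy(price=95, qty=3): fills=none; bids=[#4:3@95] asks=[#1:1@105 #2:8@105]
After op 5 [order #5] market_buy(qty=3): fills=#5x#1:1@105 #5x#2:2@105; bids=[#4:3@95] asks=[#2:6@105]
After op 6 [order #6] limit_sell(price=99, qty=7): fills=none; bids=[#4:3@95] asks=[#6:7@99 #2:6@105]
After op 7 cancel(order #6): fills=none; bids=[#4:3@95] asks=[#2:6@105]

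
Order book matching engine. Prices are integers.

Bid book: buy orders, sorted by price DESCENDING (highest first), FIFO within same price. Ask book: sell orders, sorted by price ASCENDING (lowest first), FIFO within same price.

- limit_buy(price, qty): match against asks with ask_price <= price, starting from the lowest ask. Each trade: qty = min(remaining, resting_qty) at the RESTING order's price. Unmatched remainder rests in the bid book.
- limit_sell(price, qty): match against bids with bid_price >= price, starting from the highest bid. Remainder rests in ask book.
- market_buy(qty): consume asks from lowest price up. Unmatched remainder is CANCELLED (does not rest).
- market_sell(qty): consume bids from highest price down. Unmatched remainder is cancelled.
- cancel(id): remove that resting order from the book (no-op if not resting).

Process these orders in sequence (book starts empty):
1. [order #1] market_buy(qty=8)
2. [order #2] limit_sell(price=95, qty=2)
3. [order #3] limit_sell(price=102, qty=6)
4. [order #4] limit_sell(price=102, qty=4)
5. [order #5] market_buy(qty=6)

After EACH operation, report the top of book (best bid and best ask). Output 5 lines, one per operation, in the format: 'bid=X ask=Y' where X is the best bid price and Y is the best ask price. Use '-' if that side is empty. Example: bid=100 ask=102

After op 1 [order #1] market_buy(qty=8): fills=none; bids=[-] asks=[-]
After op 2 [order #2] limit_sell(price=95, qty=2): fills=none; bids=[-] asks=[#2:2@95]
After op 3 [order #3] limit_sell(price=102, qty=6): fills=none; bids=[-] asks=[#2:2@95 #3:6@102]
After op 4 [order #4] limit_sell(price=102, qty=4): fills=none; bids=[-] asks=[#2:2@95 #3:6@102 #4:4@102]
After op 5 [order #5] market_buy(qty=6): fills=#5x#2:2@95 #5x#3:4@102; bids=[-] asks=[#3:2@102 #4:4@102]

Answer: bid=- ask=-
bid=- ask=95
bid=- ask=95
bid=- ask=95
bid=- ask=102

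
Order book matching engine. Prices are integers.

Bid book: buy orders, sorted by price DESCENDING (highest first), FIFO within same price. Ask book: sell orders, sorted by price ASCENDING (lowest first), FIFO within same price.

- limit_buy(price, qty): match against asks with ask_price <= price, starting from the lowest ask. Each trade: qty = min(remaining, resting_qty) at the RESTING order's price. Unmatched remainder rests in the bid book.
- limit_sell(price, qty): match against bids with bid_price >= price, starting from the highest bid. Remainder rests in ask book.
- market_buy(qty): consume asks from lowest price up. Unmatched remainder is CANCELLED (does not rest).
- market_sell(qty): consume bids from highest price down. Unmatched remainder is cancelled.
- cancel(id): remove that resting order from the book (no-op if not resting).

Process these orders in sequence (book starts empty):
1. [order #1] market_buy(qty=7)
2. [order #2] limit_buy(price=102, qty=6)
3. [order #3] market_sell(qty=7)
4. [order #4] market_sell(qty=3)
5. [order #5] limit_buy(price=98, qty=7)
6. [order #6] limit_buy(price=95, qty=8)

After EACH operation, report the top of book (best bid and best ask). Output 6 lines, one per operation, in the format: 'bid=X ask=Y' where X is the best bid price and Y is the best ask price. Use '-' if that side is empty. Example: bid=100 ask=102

Answer: bid=- ask=-
bid=102 ask=-
bid=- ask=-
bid=- ask=-
bid=98 ask=-
bid=98 ask=-

Derivation:
After op 1 [order #1] market_buy(qty=7): fills=none; bids=[-] asks=[-]
After op 2 [order #2] limit_buy(price=102, qty=6): fills=none; bids=[#2:6@102] asks=[-]
After op 3 [order #3] market_sell(qty=7): fills=#2x#3:6@102; bids=[-] asks=[-]
After op 4 [order #4] market_sell(qty=3): fills=none; bids=[-] asks=[-]
After op 5 [order #5] limit_buy(price=98, qty=7): fills=none; bids=[#5:7@98] asks=[-]
After op 6 [order #6] limit_buy(price=95, qty=8): fills=none; bids=[#5:7@98 #6:8@95] asks=[-]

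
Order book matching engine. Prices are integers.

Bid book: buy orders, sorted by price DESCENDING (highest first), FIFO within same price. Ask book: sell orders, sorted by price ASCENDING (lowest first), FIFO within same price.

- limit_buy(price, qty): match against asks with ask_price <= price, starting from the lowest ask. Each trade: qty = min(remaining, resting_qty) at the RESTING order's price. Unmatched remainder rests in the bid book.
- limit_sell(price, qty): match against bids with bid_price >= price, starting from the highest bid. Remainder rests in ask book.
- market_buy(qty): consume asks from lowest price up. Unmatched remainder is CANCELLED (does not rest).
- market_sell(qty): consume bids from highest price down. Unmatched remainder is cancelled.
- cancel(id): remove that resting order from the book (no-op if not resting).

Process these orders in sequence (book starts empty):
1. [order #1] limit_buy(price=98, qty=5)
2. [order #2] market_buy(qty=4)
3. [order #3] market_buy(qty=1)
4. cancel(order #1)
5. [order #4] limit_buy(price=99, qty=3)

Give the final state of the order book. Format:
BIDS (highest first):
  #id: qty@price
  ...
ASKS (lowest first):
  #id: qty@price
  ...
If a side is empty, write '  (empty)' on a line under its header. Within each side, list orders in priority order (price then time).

Answer: BIDS (highest first):
  #4: 3@99
ASKS (lowest first):
  (empty)

Derivation:
After op 1 [order #1] limit_buy(price=98, qty=5): fills=none; bids=[#1:5@98] asks=[-]
After op 2 [order #2] market_buy(qty=4): fills=none; bids=[#1:5@98] asks=[-]
After op 3 [order #3] market_buy(qty=1): fills=none; bids=[#1:5@98] asks=[-]
After op 4 cancel(order #1): fills=none; bids=[-] asks=[-]
After op 5 [order #4] limit_buy(price=99, qty=3): fills=none; bids=[#4:3@99] asks=[-]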